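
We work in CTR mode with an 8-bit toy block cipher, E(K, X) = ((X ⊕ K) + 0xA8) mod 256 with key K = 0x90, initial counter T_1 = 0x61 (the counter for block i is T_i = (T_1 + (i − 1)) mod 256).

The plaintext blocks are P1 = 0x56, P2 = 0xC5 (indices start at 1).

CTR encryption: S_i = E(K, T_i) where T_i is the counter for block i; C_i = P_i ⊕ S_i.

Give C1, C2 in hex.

C1 = 0xCF, C2 = 0x5F

C1: T = 0x61, S = E(K, T) = 0x99; 0x56 ⊕ 0x99 = 0xCF.
C2: T = 0x62, S = E(K, T) = 0x9A; 0xC5 ⊕ 0x9A = 0x5F.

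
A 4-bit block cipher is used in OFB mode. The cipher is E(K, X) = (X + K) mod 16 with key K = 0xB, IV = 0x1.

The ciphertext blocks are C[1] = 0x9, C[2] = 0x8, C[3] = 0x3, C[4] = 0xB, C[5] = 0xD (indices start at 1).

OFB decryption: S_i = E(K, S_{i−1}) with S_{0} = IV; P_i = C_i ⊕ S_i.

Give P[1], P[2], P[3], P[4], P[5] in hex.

P[1] = 0x5, P[2] = 0xF, P[3] = 0x1, P[4] = 0x6, P[5] = 0x5

P[1]: S = E(K, 0x1) = 0xC; 0x9 ⊕ 0xC = 0x5.
P[2]: S = E(K, 0xC) = 0x7; 0x8 ⊕ 0x7 = 0xF.
P[3]: S = E(K, 0x7) = 0x2; 0x3 ⊕ 0x2 = 0x1.
P[4]: S = E(K, 0x2) = 0xD; 0xB ⊕ 0xD = 0x6.
P[5]: S = E(K, 0xD) = 0x8; 0xD ⊕ 0x8 = 0x5.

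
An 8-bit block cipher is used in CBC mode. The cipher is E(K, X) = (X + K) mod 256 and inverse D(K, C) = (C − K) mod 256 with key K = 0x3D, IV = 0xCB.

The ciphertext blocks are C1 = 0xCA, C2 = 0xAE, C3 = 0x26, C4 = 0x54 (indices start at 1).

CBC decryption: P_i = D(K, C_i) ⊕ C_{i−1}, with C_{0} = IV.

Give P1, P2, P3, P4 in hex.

P1 = 0x46, P2 = 0xBB, P3 = 0x47, P4 = 0x31

P1: D(K, 0xCA) = 0x8D; 0x8D ⊕ 0xCB = 0x46.
P2: D(K, 0xAE) = 0x71; 0x71 ⊕ 0xCA = 0xBB.
P3: D(K, 0x26) = 0xE9; 0xE9 ⊕ 0xAE = 0x47.
P4: D(K, 0x54) = 0x17; 0x17 ⊕ 0x26 = 0x31.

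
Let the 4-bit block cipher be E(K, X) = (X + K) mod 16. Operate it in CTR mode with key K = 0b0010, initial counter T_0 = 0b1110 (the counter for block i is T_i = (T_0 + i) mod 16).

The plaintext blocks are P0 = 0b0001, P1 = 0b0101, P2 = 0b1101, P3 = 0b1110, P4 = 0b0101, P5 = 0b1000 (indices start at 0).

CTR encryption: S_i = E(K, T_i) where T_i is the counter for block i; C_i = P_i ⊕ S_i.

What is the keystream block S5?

C0: T = 0b1110, S = E(K, T) = 0b0000; 0b0001 ⊕ 0b0000 = 0b0001.
C1: T = 0b1111, S = E(K, T) = 0b0001; 0b0101 ⊕ 0b0001 = 0b0100.
C2: T = 0b0000, S = E(K, T) = 0b0010; 0b1101 ⊕ 0b0010 = 0b1111.
C3: T = 0b0001, S = E(K, T) = 0b0011; 0b1110 ⊕ 0b0011 = 0b1101.
C4: T = 0b0010, S = E(K, T) = 0b0100; 0b0101 ⊕ 0b0100 = 0b0001.
C5: T = 0b0011, S = E(K, T) = 0b0101; 0b1000 ⊕ 0b0101 = 0b1101.
So S5 = 0b0101.

0b0101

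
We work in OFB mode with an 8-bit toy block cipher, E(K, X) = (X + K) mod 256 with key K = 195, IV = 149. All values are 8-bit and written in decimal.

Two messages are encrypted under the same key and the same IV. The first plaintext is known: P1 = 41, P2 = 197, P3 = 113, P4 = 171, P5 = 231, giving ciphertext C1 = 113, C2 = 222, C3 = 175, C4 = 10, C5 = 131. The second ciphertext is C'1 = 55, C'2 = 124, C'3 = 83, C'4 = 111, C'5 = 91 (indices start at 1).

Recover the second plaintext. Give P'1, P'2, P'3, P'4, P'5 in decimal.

In OFB with a reused IV, both messages share the same keystream S_i, so C_i ⊕ C'_i = P_i ⊕ P'_i and thus P'_i = P_i ⊕ C_i ⊕ C'_i.
P'1: 41 ⊕ 113 ⊕ 55 = 111.
P'2: 197 ⊕ 222 ⊕ 124 = 103.
P'3: 113 ⊕ 175 ⊕ 83 = 141.
P'4: 171 ⊕ 10 ⊕ 111 = 206.
P'5: 231 ⊕ 131 ⊕ 91 = 63.

P'1 = 111, P'2 = 103, P'3 = 141, P'4 = 206, P'5 = 63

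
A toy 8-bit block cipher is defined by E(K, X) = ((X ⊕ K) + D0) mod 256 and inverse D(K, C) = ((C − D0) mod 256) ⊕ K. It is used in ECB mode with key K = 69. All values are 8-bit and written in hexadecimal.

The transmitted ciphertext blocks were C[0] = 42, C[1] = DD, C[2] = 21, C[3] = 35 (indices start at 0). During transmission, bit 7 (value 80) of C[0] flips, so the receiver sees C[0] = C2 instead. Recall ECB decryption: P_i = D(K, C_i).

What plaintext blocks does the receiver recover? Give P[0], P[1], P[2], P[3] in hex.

P[0] = 9B, P[1] = 64, P[2] = 38, P[3] = 0C

Only C[0] changed, to C2. In ECB, a change in C_i affects only P_i. Decrypting the received ciphertext:
P[0]: D(K, C2) = 9B.
P[1]: D(K, DD) = 64.
P[2]: D(K, 21) = 38.
P[3]: D(K, 35) = 0C.
Blocks that differ from the original plaintext: P[0].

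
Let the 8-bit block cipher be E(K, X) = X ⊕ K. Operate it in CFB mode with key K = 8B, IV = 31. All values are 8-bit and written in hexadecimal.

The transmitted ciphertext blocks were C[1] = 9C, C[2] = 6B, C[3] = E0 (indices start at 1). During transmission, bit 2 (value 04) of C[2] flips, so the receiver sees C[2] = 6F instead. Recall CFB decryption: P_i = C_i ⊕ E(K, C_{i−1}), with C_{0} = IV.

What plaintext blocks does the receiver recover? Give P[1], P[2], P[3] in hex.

P[1] = 26, P[2] = 78, P[3] = 04

Only C[2] changed, to 6F. In CFB, a change in C_i flips the same bit in P_i and garbles P_{i+1}. Decrypting the received ciphertext:
P[1]: E(K, 31) = BA; 9C ⊕ BA = 26.
P[2]: E(K, 9C) = 17; 6F ⊕ 17 = 78.
P[3]: E(K, 6F) = E4; E0 ⊕ E4 = 04.
Blocks that differ from the original plaintext: P[2], P[3].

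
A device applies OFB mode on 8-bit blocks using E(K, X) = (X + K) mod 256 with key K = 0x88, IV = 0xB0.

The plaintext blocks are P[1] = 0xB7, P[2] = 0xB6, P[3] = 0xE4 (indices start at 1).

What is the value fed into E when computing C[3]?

0xC0

OFB encryption: S_i = E(K, S_{i−1}) with S_{0} = IV; C_i = P_i ⊕ S_i.
C[1]: S = E(K, 0xB0) = 0x38; 0xB7 ⊕ 0x38 = 0x8F.
C[2]: S = E(K, 0x38) = 0xC0; 0xB6 ⊕ 0xC0 = 0x76.
C[3]: S = E(K, 0xC0) = 0x48; 0xE4 ⊕ 0x48 = 0xAC.
So the input to E for block [3] is 0xC0.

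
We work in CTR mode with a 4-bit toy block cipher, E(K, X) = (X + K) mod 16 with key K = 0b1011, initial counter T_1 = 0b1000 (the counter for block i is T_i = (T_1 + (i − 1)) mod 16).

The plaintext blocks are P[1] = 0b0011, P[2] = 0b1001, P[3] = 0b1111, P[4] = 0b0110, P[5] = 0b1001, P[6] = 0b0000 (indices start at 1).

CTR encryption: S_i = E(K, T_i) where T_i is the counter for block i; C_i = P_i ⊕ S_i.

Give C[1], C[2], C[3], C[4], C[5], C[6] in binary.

C[1] = 0b0000, C[2] = 0b1101, C[3] = 0b1010, C[4] = 0b0000, C[5] = 0b1110, C[6] = 0b1000

C[1]: T = 0b1000, S = E(K, T) = 0b0011; 0b0011 ⊕ 0b0011 = 0b0000.
C[2]: T = 0b1001, S = E(K, T) = 0b0100; 0b1001 ⊕ 0b0100 = 0b1101.
C[3]: T = 0b1010, S = E(K, T) = 0b0101; 0b1111 ⊕ 0b0101 = 0b1010.
C[4]: T = 0b1011, S = E(K, T) = 0b0110; 0b0110 ⊕ 0b0110 = 0b0000.
C[5]: T = 0b1100, S = E(K, T) = 0b0111; 0b1001 ⊕ 0b0111 = 0b1110.
C[6]: T = 0b1101, S = E(K, T) = 0b1000; 0b0000 ⊕ 0b1000 = 0b1000.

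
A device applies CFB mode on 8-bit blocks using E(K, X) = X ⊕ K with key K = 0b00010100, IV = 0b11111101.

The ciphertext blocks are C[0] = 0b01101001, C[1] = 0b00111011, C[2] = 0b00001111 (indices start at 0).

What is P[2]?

CFB decryption: P_i = C_i ⊕ E(K, C_{i−1}), with C_{−1} = IV.
P[2]: E(K, 0b00111011) = 0b00101111; 0b00001111 ⊕ 0b00101111 = 0b00100000.

P[2] = 0b00100000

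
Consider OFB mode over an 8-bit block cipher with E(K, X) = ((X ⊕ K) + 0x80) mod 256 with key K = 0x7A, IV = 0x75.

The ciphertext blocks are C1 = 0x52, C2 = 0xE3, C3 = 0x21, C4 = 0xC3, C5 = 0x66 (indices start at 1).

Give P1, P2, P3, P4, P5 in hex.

OFB decryption: S_i = E(K, S_{i−1}) with S_{0} = IV; P_i = C_i ⊕ S_i.
P1: S = E(K, 0x75) = 0x8F; 0x52 ⊕ 0x8F = 0xDD.
P2: S = E(K, 0x8F) = 0x75; 0xE3 ⊕ 0x75 = 0x96.
P3: S = E(K, 0x75) = 0x8F; 0x21 ⊕ 0x8F = 0xAE.
P4: S = E(K, 0x8F) = 0x75; 0xC3 ⊕ 0x75 = 0xB6.
P5: S = E(K, 0x75) = 0x8F; 0x66 ⊕ 0x8F = 0xE9.

P1 = 0xDD, P2 = 0x96, P3 = 0xAE, P4 = 0xB6, P5 = 0xE9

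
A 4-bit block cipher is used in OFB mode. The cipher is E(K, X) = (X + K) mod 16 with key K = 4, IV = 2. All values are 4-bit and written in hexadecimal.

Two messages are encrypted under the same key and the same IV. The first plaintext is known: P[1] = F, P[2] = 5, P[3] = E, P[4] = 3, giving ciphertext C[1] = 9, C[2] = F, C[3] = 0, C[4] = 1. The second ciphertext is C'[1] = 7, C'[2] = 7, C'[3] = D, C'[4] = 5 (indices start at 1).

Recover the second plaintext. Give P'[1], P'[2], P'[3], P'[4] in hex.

In OFB with a reused IV, both messages share the same keystream S_i, so C_i ⊕ C'_i = P_i ⊕ P'_i and thus P'_i = P_i ⊕ C_i ⊕ C'_i.
P'[1]: F ⊕ 9 ⊕ 7 = 1.
P'[2]: 5 ⊕ F ⊕ 7 = D.
P'[3]: E ⊕ 0 ⊕ D = 3.
P'[4]: 3 ⊕ 1 ⊕ 5 = 7.

P'[1] = 1, P'[2] = D, P'[3] = 3, P'[4] = 7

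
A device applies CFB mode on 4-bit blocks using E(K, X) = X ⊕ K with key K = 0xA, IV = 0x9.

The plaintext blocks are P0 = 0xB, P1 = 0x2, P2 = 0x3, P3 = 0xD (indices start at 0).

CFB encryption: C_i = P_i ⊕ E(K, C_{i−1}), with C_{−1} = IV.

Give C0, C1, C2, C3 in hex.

C0 = 0x8, C1 = 0x0, C2 = 0x9, C3 = 0xE

C0: E(K, 0x9) = 0x3; 0xB ⊕ 0x3 = 0x8.
C1: E(K, 0x8) = 0x2; 0x2 ⊕ 0x2 = 0x0.
C2: E(K, 0x0) = 0xA; 0x3 ⊕ 0xA = 0x9.
C3: E(K, 0x9) = 0x3; 0xD ⊕ 0x3 = 0xE.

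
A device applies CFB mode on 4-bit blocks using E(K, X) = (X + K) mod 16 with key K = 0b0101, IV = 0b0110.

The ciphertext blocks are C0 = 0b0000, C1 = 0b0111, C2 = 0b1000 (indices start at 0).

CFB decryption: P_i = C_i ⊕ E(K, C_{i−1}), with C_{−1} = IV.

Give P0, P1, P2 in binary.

P0: E(K, 0b0110) = 0b1011; 0b0000 ⊕ 0b1011 = 0b1011.
P1: E(K, 0b0000) = 0b0101; 0b0111 ⊕ 0b0101 = 0b0010.
P2: E(K, 0b0111) = 0b1100; 0b1000 ⊕ 0b1100 = 0b0100.

P0 = 0b1011, P1 = 0b0010, P2 = 0b0100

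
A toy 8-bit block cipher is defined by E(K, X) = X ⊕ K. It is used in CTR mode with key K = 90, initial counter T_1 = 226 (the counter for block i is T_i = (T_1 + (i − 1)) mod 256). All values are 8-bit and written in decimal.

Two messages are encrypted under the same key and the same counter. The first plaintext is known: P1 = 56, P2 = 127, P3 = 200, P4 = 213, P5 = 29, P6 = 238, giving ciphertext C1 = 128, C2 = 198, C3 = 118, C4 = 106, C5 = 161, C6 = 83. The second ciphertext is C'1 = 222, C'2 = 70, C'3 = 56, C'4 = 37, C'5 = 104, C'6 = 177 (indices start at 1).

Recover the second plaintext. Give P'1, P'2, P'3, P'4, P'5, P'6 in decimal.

P'1 = 102, P'2 = 255, P'3 = 134, P'4 = 154, P'5 = 212, P'6 = 12

In CTR with a reused counter, both messages share the same keystream S_i, so C_i ⊕ C'_i = P_i ⊕ P'_i and thus P'_i = P_i ⊕ C_i ⊕ C'_i.
P'1: 56 ⊕ 128 ⊕ 222 = 102.
P'2: 127 ⊕ 198 ⊕ 70 = 255.
P'3: 200 ⊕ 118 ⊕ 56 = 134.
P'4: 213 ⊕ 106 ⊕ 37 = 154.
P'5: 29 ⊕ 161 ⊕ 104 = 212.
P'6: 238 ⊕ 83 ⊕ 177 = 12.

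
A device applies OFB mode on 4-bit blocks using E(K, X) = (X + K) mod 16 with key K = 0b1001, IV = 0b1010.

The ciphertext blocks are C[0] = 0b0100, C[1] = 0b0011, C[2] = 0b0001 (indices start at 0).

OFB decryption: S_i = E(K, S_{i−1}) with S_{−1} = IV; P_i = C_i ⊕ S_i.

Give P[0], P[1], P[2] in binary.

P[0] = 0b0111, P[1] = 0b1111, P[2] = 0b0100

P[0]: S = E(K, 0b1010) = 0b0011; 0b0100 ⊕ 0b0011 = 0b0111.
P[1]: S = E(K, 0b0011) = 0b1100; 0b0011 ⊕ 0b1100 = 0b1111.
P[2]: S = E(K, 0b1100) = 0b0101; 0b0001 ⊕ 0b0101 = 0b0100.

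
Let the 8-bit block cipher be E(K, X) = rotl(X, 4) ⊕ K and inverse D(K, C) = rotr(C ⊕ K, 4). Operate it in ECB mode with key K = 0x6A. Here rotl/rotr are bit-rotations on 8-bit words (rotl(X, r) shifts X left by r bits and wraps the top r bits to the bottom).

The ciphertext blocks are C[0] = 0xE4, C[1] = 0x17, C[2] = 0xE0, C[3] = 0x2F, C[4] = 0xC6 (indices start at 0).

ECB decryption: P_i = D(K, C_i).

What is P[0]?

P[0]: D(K, 0xE4) = 0xE8.

P[0] = 0xE8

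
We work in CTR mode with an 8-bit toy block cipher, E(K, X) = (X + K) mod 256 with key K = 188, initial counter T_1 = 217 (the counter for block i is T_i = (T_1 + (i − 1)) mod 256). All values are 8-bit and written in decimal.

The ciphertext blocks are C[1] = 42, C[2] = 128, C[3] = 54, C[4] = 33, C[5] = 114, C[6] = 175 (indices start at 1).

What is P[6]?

P[6] = 53

CTR decryption: S_i = E(K, T_i) where T_i is the counter for block i; P_i = C_i ⊕ S_i.
P[6]: T = 222, S = E(K, T) = 154; 175 ⊕ 154 = 53.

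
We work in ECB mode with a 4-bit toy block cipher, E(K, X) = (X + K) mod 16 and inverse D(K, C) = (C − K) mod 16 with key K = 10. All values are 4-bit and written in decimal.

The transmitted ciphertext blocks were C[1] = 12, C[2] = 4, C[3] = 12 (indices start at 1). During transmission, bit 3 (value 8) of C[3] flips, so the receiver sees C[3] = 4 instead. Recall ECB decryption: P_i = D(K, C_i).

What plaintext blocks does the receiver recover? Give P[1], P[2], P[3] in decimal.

Only C[3] changed, to 4. In ECB, a change in C_i affects only P_i. Decrypting the received ciphertext:
P[1]: D(K, 12) = 2.
P[2]: D(K, 4) = 10.
P[3]: D(K, 4) = 10.
Blocks that differ from the original plaintext: P[3].

P[1] = 2, P[2] = 10, P[3] = 10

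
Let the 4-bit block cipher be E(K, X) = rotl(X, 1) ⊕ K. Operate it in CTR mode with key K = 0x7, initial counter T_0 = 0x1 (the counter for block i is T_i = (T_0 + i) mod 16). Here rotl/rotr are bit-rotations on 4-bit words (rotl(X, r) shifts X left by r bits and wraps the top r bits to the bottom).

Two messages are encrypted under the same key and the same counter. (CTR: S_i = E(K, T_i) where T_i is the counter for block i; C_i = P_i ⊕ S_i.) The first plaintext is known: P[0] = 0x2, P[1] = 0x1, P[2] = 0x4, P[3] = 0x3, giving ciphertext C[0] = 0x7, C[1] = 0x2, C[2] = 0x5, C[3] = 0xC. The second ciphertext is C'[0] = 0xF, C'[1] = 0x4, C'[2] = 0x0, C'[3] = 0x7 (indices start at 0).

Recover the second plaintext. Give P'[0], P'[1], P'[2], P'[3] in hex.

In CTR with a reused counter, both messages share the same keystream S_i, so C_i ⊕ C'_i = P_i ⊕ P'_i and thus P'_i = P_i ⊕ C_i ⊕ C'_i.
P'[0]: 0x2 ⊕ 0x7 ⊕ 0xF = 0xA.
P'[1]: 0x1 ⊕ 0x2 ⊕ 0x4 = 0x7.
P'[2]: 0x4 ⊕ 0x5 ⊕ 0x0 = 0x1.
P'[3]: 0x3 ⊕ 0xC ⊕ 0x7 = 0x8.

P'[0] = 0xA, P'[1] = 0x7, P'[2] = 0x1, P'[3] = 0x8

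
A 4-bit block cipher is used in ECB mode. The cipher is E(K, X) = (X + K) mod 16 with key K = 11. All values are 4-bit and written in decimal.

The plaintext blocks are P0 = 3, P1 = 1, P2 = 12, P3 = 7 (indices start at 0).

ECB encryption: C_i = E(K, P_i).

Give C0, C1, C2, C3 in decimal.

C0: E(K, 3) = 14.
C1: E(K, 1) = 12.
C2: E(K, 12) = 7.
C3: E(K, 7) = 2.

C0 = 14, C1 = 12, C2 = 7, C3 = 2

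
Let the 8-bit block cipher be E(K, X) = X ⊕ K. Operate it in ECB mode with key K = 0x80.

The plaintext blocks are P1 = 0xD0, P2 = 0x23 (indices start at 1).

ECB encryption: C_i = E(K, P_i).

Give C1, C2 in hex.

C1: E(K, 0xD0) = 0x50.
C2: E(K, 0x23) = 0xA3.

C1 = 0x50, C2 = 0xA3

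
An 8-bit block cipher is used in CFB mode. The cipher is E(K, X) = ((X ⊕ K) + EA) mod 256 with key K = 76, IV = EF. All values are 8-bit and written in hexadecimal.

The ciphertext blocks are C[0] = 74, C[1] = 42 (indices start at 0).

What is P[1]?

P[1] = AE

CFB decryption: P_i = C_i ⊕ E(K, C_{i−1}), with C_{−1} = IV.
P[1]: E(K, 74) = EC; 42 ⊕ EC = AE.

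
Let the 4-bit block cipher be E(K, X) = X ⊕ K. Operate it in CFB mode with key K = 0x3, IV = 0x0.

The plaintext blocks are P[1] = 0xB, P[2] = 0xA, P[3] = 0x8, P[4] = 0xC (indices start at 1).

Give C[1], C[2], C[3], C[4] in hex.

CFB encryption: C_i = P_i ⊕ E(K, C_{i−1}), with C_{0} = IV.
C[1]: E(K, 0x0) = 0x3; 0xB ⊕ 0x3 = 0x8.
C[2]: E(K, 0x8) = 0xB; 0xA ⊕ 0xB = 0x1.
C[3]: E(K, 0x1) = 0x2; 0x8 ⊕ 0x2 = 0xA.
C[4]: E(K, 0xA) = 0x9; 0xC ⊕ 0x9 = 0x5.

C[1] = 0x8, C[2] = 0x1, C[3] = 0xA, C[4] = 0x5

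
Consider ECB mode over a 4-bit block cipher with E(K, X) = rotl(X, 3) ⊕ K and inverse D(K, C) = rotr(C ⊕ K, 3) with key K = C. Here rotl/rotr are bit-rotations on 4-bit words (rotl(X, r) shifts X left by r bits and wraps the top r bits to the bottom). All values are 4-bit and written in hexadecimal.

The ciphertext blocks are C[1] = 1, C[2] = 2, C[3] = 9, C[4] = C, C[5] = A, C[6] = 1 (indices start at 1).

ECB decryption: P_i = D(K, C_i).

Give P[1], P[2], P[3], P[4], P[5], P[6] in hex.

P[1]: D(K, 1) = B.
P[2]: D(K, 2) = D.
P[3]: D(K, 9) = A.
P[4]: D(K, C) = 0.
P[5]: D(K, A) = C.
P[6]: D(K, 1) = B.

P[1] = B, P[2] = D, P[3] = A, P[4] = 0, P[5] = C, P[6] = B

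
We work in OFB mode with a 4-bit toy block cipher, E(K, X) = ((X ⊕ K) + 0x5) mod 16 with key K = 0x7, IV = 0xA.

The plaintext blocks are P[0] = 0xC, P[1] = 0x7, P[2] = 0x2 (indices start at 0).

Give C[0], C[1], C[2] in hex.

C[0] = 0xE, C[1] = 0xD, C[2] = 0x0

OFB encryption: S_i = E(K, S_{i−1}) with S_{−1} = IV; C_i = P_i ⊕ S_i.
C[0]: S = E(K, 0xA) = 0x2; 0xC ⊕ 0x2 = 0xE.
C[1]: S = E(K, 0x2) = 0xA; 0x7 ⊕ 0xA = 0xD.
C[2]: S = E(K, 0xA) = 0x2; 0x2 ⊕ 0x2 = 0x0.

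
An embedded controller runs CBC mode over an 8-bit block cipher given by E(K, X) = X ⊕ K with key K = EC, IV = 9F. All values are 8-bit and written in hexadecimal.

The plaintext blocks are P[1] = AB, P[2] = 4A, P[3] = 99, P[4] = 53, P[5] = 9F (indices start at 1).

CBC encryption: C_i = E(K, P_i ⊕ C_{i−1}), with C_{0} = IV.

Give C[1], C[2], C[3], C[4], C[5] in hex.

C[1]: P[1] ⊕ 9F = 34; E(K, 34) = D8.
C[2]: P[2] ⊕ D8 = 92; E(K, 92) = 7E.
C[3]: P[3] ⊕ 7E = E7; E(K, E7) = 0B.
C[4]: P[4] ⊕ 0B = 58; E(K, 58) = B4.
C[5]: P[5] ⊕ B4 = 2B; E(K, 2B) = C7.

C[1] = D8, C[2] = 7E, C[3] = 0B, C[4] = B4, C[5] = C7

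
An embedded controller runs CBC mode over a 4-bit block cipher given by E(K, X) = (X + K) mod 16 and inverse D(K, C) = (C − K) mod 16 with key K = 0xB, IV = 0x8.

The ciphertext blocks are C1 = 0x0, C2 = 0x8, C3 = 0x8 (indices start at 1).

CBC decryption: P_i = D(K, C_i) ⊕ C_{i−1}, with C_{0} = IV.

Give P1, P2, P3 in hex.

P1 = 0xD, P2 = 0xD, P3 = 0x5

P1: D(K, 0x0) = 0x5; 0x5 ⊕ 0x8 = 0xD.
P2: D(K, 0x8) = 0xD; 0xD ⊕ 0x0 = 0xD.
P3: D(K, 0x8) = 0xD; 0xD ⊕ 0x8 = 0x5.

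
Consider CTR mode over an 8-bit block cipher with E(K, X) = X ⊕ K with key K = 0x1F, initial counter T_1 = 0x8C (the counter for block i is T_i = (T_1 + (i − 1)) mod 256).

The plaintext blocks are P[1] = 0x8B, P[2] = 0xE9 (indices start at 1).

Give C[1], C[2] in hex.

CTR encryption: S_i = E(K, T_i) where T_i is the counter for block i; C_i = P_i ⊕ S_i.
C[1]: T = 0x8C, S = E(K, T) = 0x93; 0x8B ⊕ 0x93 = 0x18.
C[2]: T = 0x8D, S = E(K, T) = 0x92; 0xE9 ⊕ 0x92 = 0x7B.

C[1] = 0x18, C[2] = 0x7B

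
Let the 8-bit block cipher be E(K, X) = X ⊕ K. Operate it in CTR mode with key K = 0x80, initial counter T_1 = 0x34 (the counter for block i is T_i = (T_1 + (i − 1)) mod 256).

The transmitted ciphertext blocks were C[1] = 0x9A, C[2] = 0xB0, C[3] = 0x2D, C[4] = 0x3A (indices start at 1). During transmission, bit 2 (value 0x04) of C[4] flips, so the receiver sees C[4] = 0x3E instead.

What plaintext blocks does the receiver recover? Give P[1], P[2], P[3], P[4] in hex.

CTR decryption: S_i = E(K, T_i) where T_i is the counter for block i; P_i = C_i ⊕ S_i.
Only C[4] changed, to 0x3E. In CTR, a change in C_i flips the same bit in P_i only; the keystream is unaffected. Decrypting the received ciphertext:
P[1]: T = 0x34, S = E(K, T) = 0xB4; 0x9A ⊕ 0xB4 = 0x2E.
P[2]: T = 0x35, S = E(K, T) = 0xB5; 0xB0 ⊕ 0xB5 = 0x05.
P[3]: T = 0x36, S = E(K, T) = 0xB6; 0x2D ⊕ 0xB6 = 0x9B.
P[4]: T = 0x37, S = E(K, T) = 0xB7; 0x3E ⊕ 0xB7 = 0x89.
Blocks that differ from the original plaintext: P[4].

P[1] = 0x2E, P[2] = 0x05, P[3] = 0x9B, P[4] = 0x89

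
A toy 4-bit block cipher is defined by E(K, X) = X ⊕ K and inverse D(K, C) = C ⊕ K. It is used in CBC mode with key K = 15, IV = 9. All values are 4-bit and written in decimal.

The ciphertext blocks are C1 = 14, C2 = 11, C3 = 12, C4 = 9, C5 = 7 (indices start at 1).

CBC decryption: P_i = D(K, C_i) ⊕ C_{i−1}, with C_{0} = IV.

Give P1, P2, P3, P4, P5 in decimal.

P1 = 8, P2 = 10, P3 = 8, P4 = 10, P5 = 1

P1: D(K, 14) = 1; 1 ⊕ 9 = 8.
P2: D(K, 11) = 4; 4 ⊕ 14 = 10.
P3: D(K, 12) = 3; 3 ⊕ 11 = 8.
P4: D(K, 9) = 6; 6 ⊕ 12 = 10.
P5: D(K, 7) = 8; 8 ⊕ 9 = 1.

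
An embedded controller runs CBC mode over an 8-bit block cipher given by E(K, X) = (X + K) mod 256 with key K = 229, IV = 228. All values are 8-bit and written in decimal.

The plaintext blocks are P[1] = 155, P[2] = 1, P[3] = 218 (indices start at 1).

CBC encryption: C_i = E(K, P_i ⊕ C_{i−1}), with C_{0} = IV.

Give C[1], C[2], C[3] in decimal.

C[1] = 100, C[2] = 74, C[3] = 117

C[1]: P[1] ⊕ 228 = 127; E(K, 127) = 100.
C[2]: P[2] ⊕ 100 = 101; E(K, 101) = 74.
C[3]: P[3] ⊕ 74 = 144; E(K, 144) = 117.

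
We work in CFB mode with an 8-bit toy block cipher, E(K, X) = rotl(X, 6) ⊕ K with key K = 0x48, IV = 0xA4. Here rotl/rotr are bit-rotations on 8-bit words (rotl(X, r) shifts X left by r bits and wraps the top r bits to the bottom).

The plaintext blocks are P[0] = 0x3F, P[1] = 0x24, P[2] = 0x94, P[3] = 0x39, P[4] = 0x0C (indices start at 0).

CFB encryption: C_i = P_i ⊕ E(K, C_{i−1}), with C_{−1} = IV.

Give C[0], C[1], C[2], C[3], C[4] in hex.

C[0]: E(K, 0xA4) = 0x61; 0x3F ⊕ 0x61 = 0x5E.
C[1]: E(K, 0x5E) = 0xDF; 0x24 ⊕ 0xDF = 0xFB.
C[2]: E(K, 0xFB) = 0xB6; 0x94 ⊕ 0xB6 = 0x22.
C[3]: E(K, 0x22) = 0xC0; 0x39 ⊕ 0xC0 = 0xF9.
C[4]: E(K, 0xF9) = 0x36; 0x0C ⊕ 0x36 = 0x3A.

C[0] = 0x5E, C[1] = 0xFB, C[2] = 0x22, C[3] = 0xF9, C[4] = 0x3A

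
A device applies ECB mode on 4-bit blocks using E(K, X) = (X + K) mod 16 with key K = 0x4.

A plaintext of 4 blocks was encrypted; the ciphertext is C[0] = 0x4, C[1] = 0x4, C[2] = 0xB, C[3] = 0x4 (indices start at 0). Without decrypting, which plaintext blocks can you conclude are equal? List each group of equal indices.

ECB encrypts each block independently with the same key, so equal ciphertext blocks imply equal plaintext blocks.
C[0] = C[1] = C[3] = 0x4, so P[0] = P[1] = P[3].

P[0] = P[1] = P[3]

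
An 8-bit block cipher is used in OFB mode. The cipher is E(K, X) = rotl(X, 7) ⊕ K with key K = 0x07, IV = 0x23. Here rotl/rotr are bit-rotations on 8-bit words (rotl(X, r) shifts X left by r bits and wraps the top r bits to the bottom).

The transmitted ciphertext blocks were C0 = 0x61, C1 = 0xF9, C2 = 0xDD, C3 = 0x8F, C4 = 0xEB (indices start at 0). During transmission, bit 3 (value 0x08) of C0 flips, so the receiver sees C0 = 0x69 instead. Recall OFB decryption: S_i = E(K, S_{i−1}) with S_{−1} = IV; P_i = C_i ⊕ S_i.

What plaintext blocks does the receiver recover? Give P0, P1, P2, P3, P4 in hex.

P0 = 0xFF, P1 = 0xB5, P2 = 0xFC, P3 = 0x18, P4 = 0x27

Only C0 changed, to 0x69. In OFB, a change in C_i flips the same bit in P_i only; the keystream is unaffected. Decrypting the received ciphertext:
P0: S = E(K, 0x23) = 0x96; 0x69 ⊕ 0x96 = 0xFF.
P1: S = E(K, 0x96) = 0x4C; 0xF9 ⊕ 0x4C = 0xB5.
P2: S = E(K, 0x4C) = 0x21; 0xDD ⊕ 0x21 = 0xFC.
P3: S = E(K, 0x21) = 0x97; 0x8F ⊕ 0x97 = 0x18.
P4: S = E(K, 0x97) = 0xCC; 0xEB ⊕ 0xCC = 0x27.
Blocks that differ from the original plaintext: P0.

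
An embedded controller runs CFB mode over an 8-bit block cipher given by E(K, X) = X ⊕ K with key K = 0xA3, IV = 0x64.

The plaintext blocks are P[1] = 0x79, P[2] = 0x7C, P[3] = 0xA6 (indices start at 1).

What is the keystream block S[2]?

CFB encryption: C_i = P_i ⊕ E(K, C_{i−1}), with C_{0} = IV.
C[1]: E(K, 0x64) = 0xC7; 0x79 ⊕ 0xC7 = 0xBE.
C[2]: E(K, 0xBE) = 0x1D; 0x7C ⊕ 0x1D = 0x61.
So S[2] = 0x1D.

0x1D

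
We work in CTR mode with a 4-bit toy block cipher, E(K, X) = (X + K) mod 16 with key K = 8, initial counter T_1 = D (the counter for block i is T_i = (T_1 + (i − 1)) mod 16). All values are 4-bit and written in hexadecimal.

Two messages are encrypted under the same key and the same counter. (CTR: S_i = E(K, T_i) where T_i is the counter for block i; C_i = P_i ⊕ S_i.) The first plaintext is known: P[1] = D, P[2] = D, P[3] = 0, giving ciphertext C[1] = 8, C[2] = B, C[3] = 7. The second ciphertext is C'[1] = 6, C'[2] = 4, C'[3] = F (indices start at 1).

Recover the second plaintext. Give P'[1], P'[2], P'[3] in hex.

P'[1] = 3, P'[2] = 2, P'[3] = 8

In CTR with a reused counter, both messages share the same keystream S_i, so C_i ⊕ C'_i = P_i ⊕ P'_i and thus P'_i = P_i ⊕ C_i ⊕ C'_i.
P'[1]: D ⊕ 8 ⊕ 6 = 3.
P'[2]: D ⊕ B ⊕ 4 = 2.
P'[3]: 0 ⊕ 7 ⊕ F = 8.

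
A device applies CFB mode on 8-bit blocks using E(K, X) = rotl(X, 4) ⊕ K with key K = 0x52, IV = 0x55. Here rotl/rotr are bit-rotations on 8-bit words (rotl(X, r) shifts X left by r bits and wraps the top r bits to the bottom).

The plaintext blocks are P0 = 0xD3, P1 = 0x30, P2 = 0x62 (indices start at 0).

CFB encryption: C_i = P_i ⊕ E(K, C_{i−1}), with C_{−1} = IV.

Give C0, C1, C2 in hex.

C0: E(K, 0x55) = 0x07; 0xD3 ⊕ 0x07 = 0xD4.
C1: E(K, 0xD4) = 0x1F; 0x30 ⊕ 0x1F = 0x2F.
C2: E(K, 0x2F) = 0xA0; 0x62 ⊕ 0xA0 = 0xC2.

C0 = 0xD4, C1 = 0x2F, C2 = 0xC2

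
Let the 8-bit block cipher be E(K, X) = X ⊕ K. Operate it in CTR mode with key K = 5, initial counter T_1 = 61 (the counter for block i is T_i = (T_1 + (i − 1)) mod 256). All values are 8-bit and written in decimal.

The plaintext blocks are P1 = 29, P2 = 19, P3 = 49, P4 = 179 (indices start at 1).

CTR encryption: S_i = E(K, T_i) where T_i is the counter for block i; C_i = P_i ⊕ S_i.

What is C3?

C3 = 11

C1: T = 61, S = E(K, T) = 56; 29 ⊕ 56 = 37.
C2: T = 62, S = E(K, T) = 59; 19 ⊕ 59 = 40.
C3: T = 63, S = E(K, T) = 58; 49 ⊕ 58 = 11.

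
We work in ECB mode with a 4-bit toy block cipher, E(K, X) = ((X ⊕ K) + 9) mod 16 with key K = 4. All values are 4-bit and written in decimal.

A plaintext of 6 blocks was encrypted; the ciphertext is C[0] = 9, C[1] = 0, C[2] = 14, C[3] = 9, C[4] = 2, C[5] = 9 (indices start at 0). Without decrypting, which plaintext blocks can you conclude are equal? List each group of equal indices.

ECB encrypts each block independently with the same key, so equal ciphertext blocks imply equal plaintext blocks.
C[0] = C[3] = C[5] = 9, so P[0] = P[3] = P[5].

P[0] = P[3] = P[5]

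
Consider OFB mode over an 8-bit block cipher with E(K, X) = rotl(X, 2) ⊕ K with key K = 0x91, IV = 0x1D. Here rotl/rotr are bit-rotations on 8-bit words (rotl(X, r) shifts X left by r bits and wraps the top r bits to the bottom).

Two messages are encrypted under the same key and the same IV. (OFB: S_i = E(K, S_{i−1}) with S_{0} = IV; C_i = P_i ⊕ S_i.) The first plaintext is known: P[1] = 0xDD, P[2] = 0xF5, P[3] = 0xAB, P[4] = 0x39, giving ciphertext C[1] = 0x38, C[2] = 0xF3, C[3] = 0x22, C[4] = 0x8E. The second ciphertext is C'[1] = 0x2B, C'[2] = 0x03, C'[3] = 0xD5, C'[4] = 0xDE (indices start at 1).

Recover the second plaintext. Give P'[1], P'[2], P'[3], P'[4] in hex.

P'[1] = 0xCE, P'[2] = 0x05, P'[3] = 0x5C, P'[4] = 0x69

In OFB with a reused IV, both messages share the same keystream S_i, so C_i ⊕ C'_i = P_i ⊕ P'_i and thus P'_i = P_i ⊕ C_i ⊕ C'_i.
P'[1]: 0xDD ⊕ 0x38 ⊕ 0x2B = 0xCE.
P'[2]: 0xF5 ⊕ 0xF3 ⊕ 0x03 = 0x05.
P'[3]: 0xAB ⊕ 0x22 ⊕ 0xD5 = 0x5C.
P'[4]: 0x39 ⊕ 0x8E ⊕ 0xDE = 0x69.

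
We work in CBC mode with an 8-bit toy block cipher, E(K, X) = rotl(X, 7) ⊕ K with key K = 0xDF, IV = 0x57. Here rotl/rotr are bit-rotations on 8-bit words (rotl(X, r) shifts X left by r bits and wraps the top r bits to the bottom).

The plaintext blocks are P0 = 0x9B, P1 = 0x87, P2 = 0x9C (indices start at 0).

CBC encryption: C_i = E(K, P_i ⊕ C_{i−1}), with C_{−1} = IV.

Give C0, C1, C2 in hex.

C0 = 0xB9, C1 = 0xC0, C2 = 0xF1

C0: P0 ⊕ 0x57 = 0xCC; E(K, 0xCC) = 0xB9.
C1: P1 ⊕ 0xB9 = 0x3E; E(K, 0x3E) = 0xC0.
C2: P2 ⊕ 0xC0 = 0x5C; E(K, 0x5C) = 0xF1.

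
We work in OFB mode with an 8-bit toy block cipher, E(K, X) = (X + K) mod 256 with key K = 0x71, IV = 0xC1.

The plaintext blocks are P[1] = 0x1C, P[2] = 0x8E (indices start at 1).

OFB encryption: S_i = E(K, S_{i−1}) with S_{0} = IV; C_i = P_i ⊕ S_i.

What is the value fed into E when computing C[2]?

0x32

C[1]: S = E(K, 0xC1) = 0x32; 0x1C ⊕ 0x32 = 0x2E.
C[2]: S = E(K, 0x32) = 0xA3; 0x8E ⊕ 0xA3 = 0x2D.
So the input to E for block [2] is 0x32.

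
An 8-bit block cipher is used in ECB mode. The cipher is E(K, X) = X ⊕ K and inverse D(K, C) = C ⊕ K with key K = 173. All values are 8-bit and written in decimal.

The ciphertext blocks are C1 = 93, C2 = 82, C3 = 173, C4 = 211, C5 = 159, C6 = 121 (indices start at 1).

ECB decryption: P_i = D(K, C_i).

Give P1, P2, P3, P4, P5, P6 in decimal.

P1: D(K, 93) = 240.
P2: D(K, 82) = 255.
P3: D(K, 173) = 0.
P4: D(K, 211) = 126.
P5: D(K, 159) = 50.
P6: D(K, 121) = 212.

P1 = 240, P2 = 255, P3 = 0, P4 = 126, P5 = 50, P6 = 212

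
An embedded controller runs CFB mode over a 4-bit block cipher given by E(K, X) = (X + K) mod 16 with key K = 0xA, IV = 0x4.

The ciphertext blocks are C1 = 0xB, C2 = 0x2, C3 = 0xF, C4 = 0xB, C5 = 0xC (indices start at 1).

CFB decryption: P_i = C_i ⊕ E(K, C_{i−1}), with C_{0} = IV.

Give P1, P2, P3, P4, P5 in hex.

P1 = 0x5, P2 = 0x7, P3 = 0x3, P4 = 0x2, P5 = 0x9

P1: E(K, 0x4) = 0xE; 0xB ⊕ 0xE = 0x5.
P2: E(K, 0xB) = 0x5; 0x2 ⊕ 0x5 = 0x7.
P3: E(K, 0x2) = 0xC; 0xF ⊕ 0xC = 0x3.
P4: E(K, 0xF) = 0x9; 0xB ⊕ 0x9 = 0x2.
P5: E(K, 0xB) = 0x5; 0xC ⊕ 0x5 = 0x9.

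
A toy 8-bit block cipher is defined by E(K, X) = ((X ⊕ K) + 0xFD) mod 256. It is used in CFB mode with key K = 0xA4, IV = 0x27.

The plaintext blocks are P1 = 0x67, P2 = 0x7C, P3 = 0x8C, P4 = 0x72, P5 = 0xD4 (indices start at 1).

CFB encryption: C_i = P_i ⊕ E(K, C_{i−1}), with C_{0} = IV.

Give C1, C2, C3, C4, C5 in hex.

C1 = 0xE7, C2 = 0x3C, C3 = 0x19, C4 = 0xC8, C5 = 0xBD

C1: E(K, 0x27) = 0x80; 0x67 ⊕ 0x80 = 0xE7.
C2: E(K, 0xE7) = 0x40; 0x7C ⊕ 0x40 = 0x3C.
C3: E(K, 0x3C) = 0x95; 0x8C ⊕ 0x95 = 0x19.
C4: E(K, 0x19) = 0xBA; 0x72 ⊕ 0xBA = 0xC8.
C5: E(K, 0xC8) = 0x69; 0xD4 ⊕ 0x69 = 0xBD.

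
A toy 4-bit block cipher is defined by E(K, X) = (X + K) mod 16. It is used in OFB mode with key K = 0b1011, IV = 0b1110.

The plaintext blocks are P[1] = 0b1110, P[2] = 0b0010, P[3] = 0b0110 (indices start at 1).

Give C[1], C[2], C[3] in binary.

C[1] = 0b0111, C[2] = 0b0110, C[3] = 0b1001

OFB encryption: S_i = E(K, S_{i−1}) with S_{0} = IV; C_i = P_i ⊕ S_i.
C[1]: S = E(K, 0b1110) = 0b1001; 0b1110 ⊕ 0b1001 = 0b0111.
C[2]: S = E(K, 0b1001) = 0b0100; 0b0010 ⊕ 0b0100 = 0b0110.
C[3]: S = E(K, 0b0100) = 0b1111; 0b0110 ⊕ 0b1111 = 0b1001.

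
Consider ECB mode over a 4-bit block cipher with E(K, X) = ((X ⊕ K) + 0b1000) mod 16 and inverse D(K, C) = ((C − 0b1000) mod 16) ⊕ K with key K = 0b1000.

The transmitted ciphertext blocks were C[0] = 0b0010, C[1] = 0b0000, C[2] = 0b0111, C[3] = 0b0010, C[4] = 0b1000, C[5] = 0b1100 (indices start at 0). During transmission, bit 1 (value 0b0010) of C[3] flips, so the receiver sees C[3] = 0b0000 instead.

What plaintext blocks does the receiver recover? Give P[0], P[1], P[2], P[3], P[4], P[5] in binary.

ECB decryption: P_i = D(K, C_i).
Only C[3] changed, to 0b0000. In ECB, a change in C_i affects only P_i. Decrypting the received ciphertext:
P[0]: D(K, 0b0010) = 0b0010.
P[1]: D(K, 0b0000) = 0b0000.
P[2]: D(K, 0b0111) = 0b0111.
P[3]: D(K, 0b0000) = 0b0000.
P[4]: D(K, 0b1000) = 0b1000.
P[5]: D(K, 0b1100) = 0b1100.
Blocks that differ from the original plaintext: P[3].

P[0] = 0b0010, P[1] = 0b0000, P[2] = 0b0111, P[3] = 0b0000, P[4] = 0b1000, P[5] = 0b1100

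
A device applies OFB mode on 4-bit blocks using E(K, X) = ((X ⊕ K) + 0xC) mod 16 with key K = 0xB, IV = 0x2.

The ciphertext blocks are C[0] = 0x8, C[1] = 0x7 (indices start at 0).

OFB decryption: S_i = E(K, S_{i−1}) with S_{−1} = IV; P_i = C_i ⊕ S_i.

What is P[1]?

P[0]: S = E(K, 0x2) = 0x5; 0x8 ⊕ 0x5 = 0xD.
P[1]: S = E(K, 0x5) = 0xA; 0x7 ⊕ 0xA = 0xD.

P[1] = 0xD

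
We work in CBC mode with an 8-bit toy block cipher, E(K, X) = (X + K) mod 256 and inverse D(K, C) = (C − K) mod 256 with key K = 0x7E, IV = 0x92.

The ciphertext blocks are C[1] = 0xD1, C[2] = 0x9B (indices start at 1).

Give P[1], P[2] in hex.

CBC decryption: P_i = D(K, C_i) ⊕ C_{i−1}, with C_{0} = IV.
P[1]: D(K, 0xD1) = 0x53; 0x53 ⊕ 0x92 = 0xC1.
P[2]: D(K, 0x9B) = 0x1D; 0x1D ⊕ 0xD1 = 0xCC.

P[1] = 0xC1, P[2] = 0xCC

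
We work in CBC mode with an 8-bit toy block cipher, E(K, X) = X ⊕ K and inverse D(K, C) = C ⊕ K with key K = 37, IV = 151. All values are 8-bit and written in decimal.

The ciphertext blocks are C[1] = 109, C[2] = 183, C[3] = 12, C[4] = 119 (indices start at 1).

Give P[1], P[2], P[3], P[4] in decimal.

CBC decryption: P_i = D(K, C_i) ⊕ C_{i−1}, with C_{0} = IV.
P[1]: D(K, 109) = 72; 72 ⊕ 151 = 223.
P[2]: D(K, 183) = 146; 146 ⊕ 109 = 255.
P[3]: D(K, 12) = 41; 41 ⊕ 183 = 158.
P[4]: D(K, 119) = 82; 82 ⊕ 12 = 94.

P[1] = 223, P[2] = 255, P[3] = 158, P[4] = 94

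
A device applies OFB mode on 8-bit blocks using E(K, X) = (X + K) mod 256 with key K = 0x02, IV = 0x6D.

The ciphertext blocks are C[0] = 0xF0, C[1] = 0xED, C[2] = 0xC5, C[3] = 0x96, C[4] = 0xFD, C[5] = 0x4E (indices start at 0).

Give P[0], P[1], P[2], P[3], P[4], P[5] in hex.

OFB decryption: S_i = E(K, S_{i−1}) with S_{−1} = IV; P_i = C_i ⊕ S_i.
P[0]: S = E(K, 0x6D) = 0x6F; 0xF0 ⊕ 0x6F = 0x9F.
P[1]: S = E(K, 0x6F) = 0x71; 0xED ⊕ 0x71 = 0x9C.
P[2]: S = E(K, 0x71) = 0x73; 0xC5 ⊕ 0x73 = 0xB6.
P[3]: S = E(K, 0x73) = 0x75; 0x96 ⊕ 0x75 = 0xE3.
P[4]: S = E(K, 0x75) = 0x77; 0xFD ⊕ 0x77 = 0x8A.
P[5]: S = E(K, 0x77) = 0x79; 0x4E ⊕ 0x79 = 0x37.

P[0] = 0x9F, P[1] = 0x9C, P[2] = 0xB6, P[3] = 0xE3, P[4] = 0x8A, P[5] = 0x37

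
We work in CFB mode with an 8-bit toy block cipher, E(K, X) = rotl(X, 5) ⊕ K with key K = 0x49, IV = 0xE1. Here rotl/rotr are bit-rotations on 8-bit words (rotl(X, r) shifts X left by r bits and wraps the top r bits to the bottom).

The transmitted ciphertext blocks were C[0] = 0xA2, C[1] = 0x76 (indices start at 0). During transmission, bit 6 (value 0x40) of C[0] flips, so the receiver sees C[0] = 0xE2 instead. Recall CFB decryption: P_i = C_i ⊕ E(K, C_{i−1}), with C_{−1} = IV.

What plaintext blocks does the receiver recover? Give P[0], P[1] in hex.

Only C[0] changed, to 0xE2. In CFB, a change in C_i flips the same bit in P_i and garbles P_{i+1}. Decrypting the received ciphertext:
P[0]: E(K, 0xE1) = 0x75; 0xE2 ⊕ 0x75 = 0x97.
P[1]: E(K, 0xE2) = 0x15; 0x76 ⊕ 0x15 = 0x63.
Blocks that differ from the original plaintext: P[0], P[1].

P[0] = 0x97, P[1] = 0x63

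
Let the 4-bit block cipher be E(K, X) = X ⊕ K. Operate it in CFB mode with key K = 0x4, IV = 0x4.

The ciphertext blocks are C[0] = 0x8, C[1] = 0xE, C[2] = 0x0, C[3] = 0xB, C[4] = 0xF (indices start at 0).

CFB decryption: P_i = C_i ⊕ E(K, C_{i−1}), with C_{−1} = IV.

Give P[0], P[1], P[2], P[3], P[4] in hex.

P[0]: E(K, 0x4) = 0x0; 0x8 ⊕ 0x0 = 0x8.
P[1]: E(K, 0x8) = 0xC; 0xE ⊕ 0xC = 0x2.
P[2]: E(K, 0xE) = 0xA; 0x0 ⊕ 0xA = 0xA.
P[3]: E(K, 0x0) = 0x4; 0xB ⊕ 0x4 = 0xF.
P[4]: E(K, 0xB) = 0xF; 0xF ⊕ 0xF = 0x0.

P[0] = 0x8, P[1] = 0x2, P[2] = 0xA, P[3] = 0xF, P[4] = 0x0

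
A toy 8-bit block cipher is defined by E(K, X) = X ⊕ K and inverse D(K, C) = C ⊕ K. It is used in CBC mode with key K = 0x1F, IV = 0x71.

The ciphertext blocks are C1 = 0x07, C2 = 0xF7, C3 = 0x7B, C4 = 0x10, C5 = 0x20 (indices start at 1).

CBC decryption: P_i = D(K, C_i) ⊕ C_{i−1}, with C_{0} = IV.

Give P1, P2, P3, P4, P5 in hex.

P1: D(K, 0x07) = 0x18; 0x18 ⊕ 0x71 = 0x69.
P2: D(K, 0xF7) = 0xE8; 0xE8 ⊕ 0x07 = 0xEF.
P3: D(K, 0x7B) = 0x64; 0x64 ⊕ 0xF7 = 0x93.
P4: D(K, 0x10) = 0x0F; 0x0F ⊕ 0x7B = 0x74.
P5: D(K, 0x20) = 0x3F; 0x3F ⊕ 0x10 = 0x2F.

P1 = 0x69, P2 = 0xEF, P3 = 0x93, P4 = 0x74, P5 = 0x2F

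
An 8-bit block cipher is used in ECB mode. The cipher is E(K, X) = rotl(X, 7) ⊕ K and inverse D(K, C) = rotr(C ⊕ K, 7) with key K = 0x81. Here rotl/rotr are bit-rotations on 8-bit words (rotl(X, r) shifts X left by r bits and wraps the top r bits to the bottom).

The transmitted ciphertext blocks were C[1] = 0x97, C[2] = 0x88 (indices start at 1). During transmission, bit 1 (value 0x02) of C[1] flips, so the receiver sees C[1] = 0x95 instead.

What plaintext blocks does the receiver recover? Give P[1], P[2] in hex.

ECB decryption: P_i = D(K, C_i).
Only C[1] changed, to 0x95. In ECB, a change in C_i affects only P_i. Decrypting the received ciphertext:
P[1]: D(K, 0x95) = 0x28.
P[2]: D(K, 0x88) = 0x12.
Blocks that differ from the original plaintext: P[1].

P[1] = 0x28, P[2] = 0x12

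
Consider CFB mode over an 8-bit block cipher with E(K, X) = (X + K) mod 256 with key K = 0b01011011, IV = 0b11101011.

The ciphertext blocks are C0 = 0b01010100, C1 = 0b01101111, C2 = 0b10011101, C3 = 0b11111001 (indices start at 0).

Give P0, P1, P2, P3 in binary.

P0 = 0b00010010, P1 = 0b11000000, P2 = 0b01010111, P3 = 0b00000001

CFB decryption: P_i = C_i ⊕ E(K, C_{i−1}), with C_{−1} = IV.
P0: E(K, 0b11101011) = 0b01000110; 0b01010100 ⊕ 0b01000110 = 0b00010010.
P1: E(K, 0b01010100) = 0b10101111; 0b01101111 ⊕ 0b10101111 = 0b11000000.
P2: E(K, 0b01101111) = 0b11001010; 0b10011101 ⊕ 0b11001010 = 0b01010111.
P3: E(K, 0b10011101) = 0b11111000; 0b11111001 ⊕ 0b11111000 = 0b00000001.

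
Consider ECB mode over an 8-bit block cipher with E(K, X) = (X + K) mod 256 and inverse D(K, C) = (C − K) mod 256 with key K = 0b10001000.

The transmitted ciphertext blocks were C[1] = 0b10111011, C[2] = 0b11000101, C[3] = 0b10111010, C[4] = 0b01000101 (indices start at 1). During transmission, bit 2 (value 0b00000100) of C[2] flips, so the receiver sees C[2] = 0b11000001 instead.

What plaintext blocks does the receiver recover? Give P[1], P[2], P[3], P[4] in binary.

P[1] = 0b00110011, P[2] = 0b00111001, P[3] = 0b00110010, P[4] = 0b10111101

ECB decryption: P_i = D(K, C_i).
Only C[2] changed, to 0b11000001. In ECB, a change in C_i affects only P_i. Decrypting the received ciphertext:
P[1]: D(K, 0b10111011) = 0b00110011.
P[2]: D(K, 0b11000001) = 0b00111001.
P[3]: D(K, 0b10111010) = 0b00110010.
P[4]: D(K, 0b01000101) = 0b10111101.
Blocks that differ from the original plaintext: P[2].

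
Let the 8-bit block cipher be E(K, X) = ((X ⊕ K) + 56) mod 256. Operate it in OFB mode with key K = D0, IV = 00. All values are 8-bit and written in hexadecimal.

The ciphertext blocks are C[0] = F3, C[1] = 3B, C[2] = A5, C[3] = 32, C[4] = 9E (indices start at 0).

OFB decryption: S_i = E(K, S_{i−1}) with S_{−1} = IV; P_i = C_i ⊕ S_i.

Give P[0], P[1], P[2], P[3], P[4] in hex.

P[0] = D5, P[1] = 77, P[2] = 57, P[3] = 4A, P[4] = 60

P[0]: S = E(K, 00) = 26; F3 ⊕ 26 = D5.
P[1]: S = E(K, 26) = 4C; 3B ⊕ 4C = 77.
P[2]: S = E(K, 4C) = F2; A5 ⊕ F2 = 57.
P[3]: S = E(K, F2) = 78; 32 ⊕ 78 = 4A.
P[4]: S = E(K, 78) = FE; 9E ⊕ FE = 60.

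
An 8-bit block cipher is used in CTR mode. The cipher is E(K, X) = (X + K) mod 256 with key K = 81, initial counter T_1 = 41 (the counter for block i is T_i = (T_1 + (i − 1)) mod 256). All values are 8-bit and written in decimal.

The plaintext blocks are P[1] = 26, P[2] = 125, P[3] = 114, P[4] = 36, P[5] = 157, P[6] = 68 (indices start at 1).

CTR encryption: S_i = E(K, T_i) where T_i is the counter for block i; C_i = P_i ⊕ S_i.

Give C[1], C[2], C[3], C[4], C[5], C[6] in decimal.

C[1]: T = 41, S = E(K, T) = 122; 26 ⊕ 122 = 96.
C[2]: T = 42, S = E(K, T) = 123; 125 ⊕ 123 = 6.
C[3]: T = 43, S = E(K, T) = 124; 114 ⊕ 124 = 14.
C[4]: T = 44, S = E(K, T) = 125; 36 ⊕ 125 = 89.
C[5]: T = 45, S = E(K, T) = 126; 157 ⊕ 126 = 227.
C[6]: T = 46, S = E(K, T) = 127; 68 ⊕ 127 = 59.

C[1] = 96, C[2] = 6, C[3] = 14, C[4] = 89, C[5] = 227, C[6] = 59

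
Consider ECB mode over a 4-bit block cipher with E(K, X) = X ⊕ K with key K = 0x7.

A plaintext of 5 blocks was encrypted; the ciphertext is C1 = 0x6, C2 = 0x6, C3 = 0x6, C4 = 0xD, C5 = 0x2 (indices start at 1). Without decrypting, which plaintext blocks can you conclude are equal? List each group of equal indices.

ECB encrypts each block independently with the same key, so equal ciphertext blocks imply equal plaintext blocks.
C1 = C2 = C3 = 0x6, so P1 = P2 = P3.

P1 = P2 = P3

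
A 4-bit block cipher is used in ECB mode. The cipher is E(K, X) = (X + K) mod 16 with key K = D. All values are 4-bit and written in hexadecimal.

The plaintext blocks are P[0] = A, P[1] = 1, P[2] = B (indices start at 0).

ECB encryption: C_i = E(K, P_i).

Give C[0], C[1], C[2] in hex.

C[0]: E(K, A) = 7.
C[1]: E(K, 1) = E.
C[2]: E(K, B) = 8.

C[0] = 7, C[1] = E, C[2] = 8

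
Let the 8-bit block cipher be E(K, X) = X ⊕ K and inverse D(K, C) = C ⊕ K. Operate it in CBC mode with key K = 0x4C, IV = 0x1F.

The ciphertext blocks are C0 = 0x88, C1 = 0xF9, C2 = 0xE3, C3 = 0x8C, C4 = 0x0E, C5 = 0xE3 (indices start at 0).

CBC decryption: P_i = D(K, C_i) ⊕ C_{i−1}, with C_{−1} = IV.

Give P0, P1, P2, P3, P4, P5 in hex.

P0 = 0xDB, P1 = 0x3D, P2 = 0x56, P3 = 0x23, P4 = 0xCE, P5 = 0xA1

P0: D(K, 0x88) = 0xC4; 0xC4 ⊕ 0x1F = 0xDB.
P1: D(K, 0xF9) = 0xB5; 0xB5 ⊕ 0x88 = 0x3D.
P2: D(K, 0xE3) = 0xAF; 0xAF ⊕ 0xF9 = 0x56.
P3: D(K, 0x8C) = 0xC0; 0xC0 ⊕ 0xE3 = 0x23.
P4: D(K, 0x0E) = 0x42; 0x42 ⊕ 0x8C = 0xCE.
P5: D(K, 0xE3) = 0xAF; 0xAF ⊕ 0x0E = 0xA1.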